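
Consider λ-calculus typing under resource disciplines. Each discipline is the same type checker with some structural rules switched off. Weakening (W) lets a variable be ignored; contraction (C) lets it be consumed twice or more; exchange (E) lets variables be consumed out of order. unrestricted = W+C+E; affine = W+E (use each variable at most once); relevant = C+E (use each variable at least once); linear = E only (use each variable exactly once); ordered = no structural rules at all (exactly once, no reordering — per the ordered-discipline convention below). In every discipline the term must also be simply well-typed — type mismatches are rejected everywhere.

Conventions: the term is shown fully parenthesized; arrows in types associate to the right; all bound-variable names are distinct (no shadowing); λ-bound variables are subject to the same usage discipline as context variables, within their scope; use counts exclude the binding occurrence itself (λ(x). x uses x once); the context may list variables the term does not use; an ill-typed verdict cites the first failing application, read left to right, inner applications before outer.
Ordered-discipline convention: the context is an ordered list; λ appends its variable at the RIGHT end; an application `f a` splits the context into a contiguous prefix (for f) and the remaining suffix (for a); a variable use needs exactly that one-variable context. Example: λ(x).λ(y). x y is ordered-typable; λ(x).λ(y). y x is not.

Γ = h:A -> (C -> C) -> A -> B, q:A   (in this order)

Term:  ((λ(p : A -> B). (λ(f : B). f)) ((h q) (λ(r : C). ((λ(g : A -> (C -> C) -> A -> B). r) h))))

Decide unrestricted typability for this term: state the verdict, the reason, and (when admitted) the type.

yes — type-checks (B -> B) and nothing is barred; term : B -> B
counts: h ×2, q ×1, p (λ-bound) ×0, f (λ-bound) ×1, r (λ-bound) ×1, g (λ-bound) ×0
order of uses: f, h, q, r, h
typing: well-typed — term : B -> B
summary: ordered ✗ · linear ✗ · affine ✗ · relevant ✗ · unrestricted ✓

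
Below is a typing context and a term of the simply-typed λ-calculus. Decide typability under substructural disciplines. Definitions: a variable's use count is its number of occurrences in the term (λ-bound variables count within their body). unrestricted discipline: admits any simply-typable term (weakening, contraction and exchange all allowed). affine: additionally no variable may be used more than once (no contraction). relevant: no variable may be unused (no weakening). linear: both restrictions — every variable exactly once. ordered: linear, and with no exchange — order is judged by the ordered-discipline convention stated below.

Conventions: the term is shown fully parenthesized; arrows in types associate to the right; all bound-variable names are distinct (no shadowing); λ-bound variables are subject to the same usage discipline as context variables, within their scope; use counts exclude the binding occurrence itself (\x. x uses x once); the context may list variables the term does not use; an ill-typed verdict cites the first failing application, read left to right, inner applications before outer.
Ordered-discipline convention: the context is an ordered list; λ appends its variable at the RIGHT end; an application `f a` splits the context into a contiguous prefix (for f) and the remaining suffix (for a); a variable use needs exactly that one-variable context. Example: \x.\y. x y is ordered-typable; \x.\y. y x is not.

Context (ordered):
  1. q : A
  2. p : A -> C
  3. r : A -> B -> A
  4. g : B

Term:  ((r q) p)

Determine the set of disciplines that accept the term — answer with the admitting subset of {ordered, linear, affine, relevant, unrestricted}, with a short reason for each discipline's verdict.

admitting disciplines: none
use counts: q=1, p=1, r=1, g=0
uses in reading order: r, q, p
typing: ill-typed: argument of type A -> C where B is required
ordered: ✗, a type mismatch blocks all five
linear: ✗, the type mismatch rejects it
affine: ✗, not simply typable
relevant: ✗, fails simple typing
unrestricted: ✗, a type mismatch blocks all five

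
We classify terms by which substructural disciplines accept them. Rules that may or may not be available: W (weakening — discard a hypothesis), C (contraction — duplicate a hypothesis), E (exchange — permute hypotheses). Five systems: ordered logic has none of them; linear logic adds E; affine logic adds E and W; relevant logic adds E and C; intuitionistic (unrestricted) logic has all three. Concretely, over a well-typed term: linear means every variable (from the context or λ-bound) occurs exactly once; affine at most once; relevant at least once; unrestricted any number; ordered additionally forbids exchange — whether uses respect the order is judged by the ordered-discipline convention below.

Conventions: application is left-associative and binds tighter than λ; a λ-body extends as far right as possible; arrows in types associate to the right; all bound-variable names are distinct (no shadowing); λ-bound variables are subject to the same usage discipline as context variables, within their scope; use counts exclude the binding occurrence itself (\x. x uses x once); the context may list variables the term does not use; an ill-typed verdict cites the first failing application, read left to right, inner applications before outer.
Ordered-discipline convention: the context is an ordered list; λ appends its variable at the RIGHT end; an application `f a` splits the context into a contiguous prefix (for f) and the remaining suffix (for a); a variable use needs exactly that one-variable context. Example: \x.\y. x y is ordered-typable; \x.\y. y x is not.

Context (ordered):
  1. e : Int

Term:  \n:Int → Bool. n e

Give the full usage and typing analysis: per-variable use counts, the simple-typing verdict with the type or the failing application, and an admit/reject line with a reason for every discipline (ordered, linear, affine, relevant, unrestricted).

usage: e: 1; n (bound): 1
left-to-right use order: n, e
typing: ✓ — (Int → Bool) → Bool
ordered: ✗ — needs exchange: uses follow n, e
linear: ✓ — e, n: one use apiece
affine: ✓ — no duplicate uses among e, n
relevant: ✓ — at least one use each (e, n)
unrestricted: ✓ — simply typable at (Int → Bool) → Bool; W, C, E all held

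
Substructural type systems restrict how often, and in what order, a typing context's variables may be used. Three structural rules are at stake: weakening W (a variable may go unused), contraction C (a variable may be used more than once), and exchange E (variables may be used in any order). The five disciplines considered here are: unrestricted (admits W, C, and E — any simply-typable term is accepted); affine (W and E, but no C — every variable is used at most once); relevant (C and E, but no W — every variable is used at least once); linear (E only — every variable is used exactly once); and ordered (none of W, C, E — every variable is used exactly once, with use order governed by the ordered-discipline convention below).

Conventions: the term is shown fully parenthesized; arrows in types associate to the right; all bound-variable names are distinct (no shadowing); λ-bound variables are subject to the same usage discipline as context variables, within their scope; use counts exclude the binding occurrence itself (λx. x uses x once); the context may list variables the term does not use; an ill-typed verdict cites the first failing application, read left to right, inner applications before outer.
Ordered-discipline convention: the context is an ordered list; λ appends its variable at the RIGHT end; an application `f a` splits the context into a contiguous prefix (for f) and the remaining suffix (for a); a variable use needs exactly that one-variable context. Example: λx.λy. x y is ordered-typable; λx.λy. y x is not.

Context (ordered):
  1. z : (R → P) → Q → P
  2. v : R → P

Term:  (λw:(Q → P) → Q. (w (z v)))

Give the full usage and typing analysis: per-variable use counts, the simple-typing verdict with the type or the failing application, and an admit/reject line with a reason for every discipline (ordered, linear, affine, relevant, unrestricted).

counts: z ×1; v ×1; w (bound) ×1
order of uses: w, z, v
typing: well-typed — term : ((Q → P) → Q) → Q
ordered: ✗, no ordered split (uses run w, z, v)
linear: ✓, exactly-once usage across z, v, w
affine: ✓, no duplicate uses among z, v, w
relevant: ✓, z, v, w: all used, weakening unneeded
unrestricted: ✓, simply typable at ((Q → P) → Q) → Q; W, C, E all held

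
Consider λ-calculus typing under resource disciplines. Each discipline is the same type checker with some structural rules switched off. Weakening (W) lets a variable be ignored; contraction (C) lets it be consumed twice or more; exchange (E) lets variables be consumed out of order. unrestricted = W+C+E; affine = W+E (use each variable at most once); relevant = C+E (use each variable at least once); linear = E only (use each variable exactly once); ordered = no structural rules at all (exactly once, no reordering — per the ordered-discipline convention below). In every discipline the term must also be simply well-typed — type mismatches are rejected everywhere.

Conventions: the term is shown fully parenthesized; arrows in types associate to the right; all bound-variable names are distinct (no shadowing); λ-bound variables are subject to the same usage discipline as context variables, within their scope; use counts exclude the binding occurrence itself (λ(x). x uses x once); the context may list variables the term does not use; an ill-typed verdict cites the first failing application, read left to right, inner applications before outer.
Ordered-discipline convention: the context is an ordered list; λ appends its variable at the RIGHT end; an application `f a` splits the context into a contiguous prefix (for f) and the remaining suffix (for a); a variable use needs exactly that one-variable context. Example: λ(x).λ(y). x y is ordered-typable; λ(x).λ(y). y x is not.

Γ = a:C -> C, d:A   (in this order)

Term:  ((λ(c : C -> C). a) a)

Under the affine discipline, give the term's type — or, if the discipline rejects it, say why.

not well-typed under affine — a ×2 used more than once (contraction)
usage: a=2, d=0, c (λ-bound)=0
left-to-right use order: a, a
typing: well-typed at C -> C
summary: ordered ✗; linear ✗; affine ✗; relevant ✗; unrestricted ✓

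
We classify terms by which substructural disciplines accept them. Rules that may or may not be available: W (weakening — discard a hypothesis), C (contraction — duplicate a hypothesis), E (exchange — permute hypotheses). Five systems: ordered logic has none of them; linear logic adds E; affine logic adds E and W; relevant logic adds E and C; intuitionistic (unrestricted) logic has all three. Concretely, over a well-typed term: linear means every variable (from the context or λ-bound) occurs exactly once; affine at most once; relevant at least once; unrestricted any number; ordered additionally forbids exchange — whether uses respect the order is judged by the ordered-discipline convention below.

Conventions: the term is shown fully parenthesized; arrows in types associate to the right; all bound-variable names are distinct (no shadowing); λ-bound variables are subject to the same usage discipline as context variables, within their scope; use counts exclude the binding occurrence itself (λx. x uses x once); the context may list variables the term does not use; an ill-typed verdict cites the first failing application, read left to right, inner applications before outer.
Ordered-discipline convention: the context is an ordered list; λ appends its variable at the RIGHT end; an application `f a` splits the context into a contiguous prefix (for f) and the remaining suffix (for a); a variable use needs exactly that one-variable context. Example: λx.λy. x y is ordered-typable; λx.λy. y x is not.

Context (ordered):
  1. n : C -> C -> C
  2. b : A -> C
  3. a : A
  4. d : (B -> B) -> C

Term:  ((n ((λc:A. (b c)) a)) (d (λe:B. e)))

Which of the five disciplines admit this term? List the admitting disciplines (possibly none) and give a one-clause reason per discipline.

admitted in: ordered, linear, affine, relevant, unrestricted
use counts: n: 1; b: 1; a: 1; d: 1; c (λ-bound): 1; e (λ-bound): 1
left-to-right use order: n, b, c, a, d, e
typing: ✓ — C
ordered: ✓, single-use (n, b, a, d, c, e), ordered derivation ok
linear: ✓, n, b, a, d, c, e: one use apiece
affine: ✓, n, b, a, d, c, e: no repeats, contraction unneeded
relevant: ✓, none of n, b, a, d, c, e goes unused
unrestricted: ✓, well-typed at C; no restrictions here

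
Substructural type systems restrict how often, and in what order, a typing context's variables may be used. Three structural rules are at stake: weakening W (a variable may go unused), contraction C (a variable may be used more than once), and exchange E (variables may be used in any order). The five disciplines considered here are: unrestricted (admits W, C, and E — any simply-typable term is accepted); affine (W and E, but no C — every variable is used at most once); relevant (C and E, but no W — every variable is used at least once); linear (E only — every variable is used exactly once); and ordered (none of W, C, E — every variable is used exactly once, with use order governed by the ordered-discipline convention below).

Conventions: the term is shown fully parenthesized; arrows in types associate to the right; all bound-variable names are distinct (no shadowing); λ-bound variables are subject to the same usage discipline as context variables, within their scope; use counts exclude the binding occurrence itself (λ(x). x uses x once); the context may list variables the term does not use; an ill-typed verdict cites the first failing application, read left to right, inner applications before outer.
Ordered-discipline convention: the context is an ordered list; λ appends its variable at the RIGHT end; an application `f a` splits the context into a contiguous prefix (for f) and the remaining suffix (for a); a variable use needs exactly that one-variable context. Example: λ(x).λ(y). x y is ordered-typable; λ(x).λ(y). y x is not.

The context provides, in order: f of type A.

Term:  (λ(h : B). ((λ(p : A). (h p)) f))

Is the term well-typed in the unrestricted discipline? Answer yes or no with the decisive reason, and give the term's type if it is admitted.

no — not simply typable
usage: f: 1; h (bound): 1; p (bound): 1
use order (left to right): h, p, f
typing: ill-typed: can't apply a value of type B
summary: ordered ✗ · linear ✗ · affine ✗ · relevant ✗ · unrestricted ✗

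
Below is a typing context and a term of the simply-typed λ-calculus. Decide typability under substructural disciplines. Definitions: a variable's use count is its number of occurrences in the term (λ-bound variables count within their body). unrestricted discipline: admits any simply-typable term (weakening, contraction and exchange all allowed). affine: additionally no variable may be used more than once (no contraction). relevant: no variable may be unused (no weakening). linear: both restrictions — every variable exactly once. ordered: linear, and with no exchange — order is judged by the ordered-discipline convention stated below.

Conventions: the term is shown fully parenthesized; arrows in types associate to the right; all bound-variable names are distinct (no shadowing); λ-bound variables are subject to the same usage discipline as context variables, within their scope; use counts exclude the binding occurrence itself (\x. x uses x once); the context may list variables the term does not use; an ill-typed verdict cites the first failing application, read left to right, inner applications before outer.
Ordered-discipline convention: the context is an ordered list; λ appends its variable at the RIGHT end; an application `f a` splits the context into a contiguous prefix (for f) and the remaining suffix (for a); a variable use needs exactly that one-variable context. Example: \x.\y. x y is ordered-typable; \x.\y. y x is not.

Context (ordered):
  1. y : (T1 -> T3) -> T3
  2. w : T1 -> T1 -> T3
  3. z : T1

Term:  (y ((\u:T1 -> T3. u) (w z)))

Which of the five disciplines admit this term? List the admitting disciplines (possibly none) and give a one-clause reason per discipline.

admitted by: ordered, linear, affine, relevant, unrestricted
usage: y=1, w=1, z=1, u [bound]=1
left-to-right use order: y, u, w, z
typing: well-typed — term : T3
ordered: ✓ — one use each (y, w, z, u); ordered split holds
linear: ✓ — each of y, w, z, u used exactly once
affine: ✓ — at most one use each (y, w, z, u)
relevant: ✓ — every one of y, w, z, u appears
unrestricted: ✓ — typability at T3 is all that's needed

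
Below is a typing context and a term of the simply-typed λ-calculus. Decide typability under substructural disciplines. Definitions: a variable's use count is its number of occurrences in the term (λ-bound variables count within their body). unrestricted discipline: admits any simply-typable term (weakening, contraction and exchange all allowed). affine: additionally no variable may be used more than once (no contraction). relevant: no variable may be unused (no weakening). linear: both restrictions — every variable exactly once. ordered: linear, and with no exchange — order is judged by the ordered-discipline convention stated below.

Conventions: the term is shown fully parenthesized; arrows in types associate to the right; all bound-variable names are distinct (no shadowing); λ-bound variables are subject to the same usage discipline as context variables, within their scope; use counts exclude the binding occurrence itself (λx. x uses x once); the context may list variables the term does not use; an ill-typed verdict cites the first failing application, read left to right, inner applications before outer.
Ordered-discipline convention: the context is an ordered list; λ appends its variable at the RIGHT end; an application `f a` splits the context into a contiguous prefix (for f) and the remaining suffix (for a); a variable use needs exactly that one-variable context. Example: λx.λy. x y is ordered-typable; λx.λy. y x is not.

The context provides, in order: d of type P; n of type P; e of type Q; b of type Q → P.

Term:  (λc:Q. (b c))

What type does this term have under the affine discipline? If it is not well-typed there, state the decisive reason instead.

term : Q → P
usage: d: 0×; n: 0×; e: 0×; b: 1×; c (λ-bound): 1×
left-to-right use order: b, c
typing: the term checks, with type Q → P
summary: ordered ✗ · linear ✗ · affine ✓ · relevant ✗ · unrestricted ✓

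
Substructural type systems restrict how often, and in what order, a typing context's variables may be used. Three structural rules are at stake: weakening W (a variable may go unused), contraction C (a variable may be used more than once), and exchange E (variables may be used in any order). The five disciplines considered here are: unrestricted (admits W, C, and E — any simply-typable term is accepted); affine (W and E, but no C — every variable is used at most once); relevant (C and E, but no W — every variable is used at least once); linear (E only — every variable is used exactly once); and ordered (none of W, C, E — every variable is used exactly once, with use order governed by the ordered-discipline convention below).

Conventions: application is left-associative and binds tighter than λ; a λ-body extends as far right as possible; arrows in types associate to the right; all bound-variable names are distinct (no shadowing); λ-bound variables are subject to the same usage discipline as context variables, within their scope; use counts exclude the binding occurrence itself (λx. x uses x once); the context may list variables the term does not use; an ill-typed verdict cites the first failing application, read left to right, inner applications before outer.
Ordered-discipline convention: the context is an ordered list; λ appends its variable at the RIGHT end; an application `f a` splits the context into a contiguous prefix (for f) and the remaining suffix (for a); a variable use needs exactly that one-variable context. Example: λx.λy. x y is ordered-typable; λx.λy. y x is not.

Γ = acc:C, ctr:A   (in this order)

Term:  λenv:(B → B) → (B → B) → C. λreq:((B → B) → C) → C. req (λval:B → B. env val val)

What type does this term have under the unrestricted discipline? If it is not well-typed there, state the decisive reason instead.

term : ((B → B) → (B → B) → C) → (((B → B) → C) → C) → C
variable uses: acc: 0×; ctr: 0×; env [bound]: 1×; req [bound]: 1×; val [bound]: 2×
left-to-right use order: req, env, val, val
typing: well-typed — term : ((B → B) → (B → B) → C) → (((B → B) → C) → C) → C
per-discipline verdicts: ordered ✗, linear ✗, affine ✗, relevant ✗, unrestricted ✓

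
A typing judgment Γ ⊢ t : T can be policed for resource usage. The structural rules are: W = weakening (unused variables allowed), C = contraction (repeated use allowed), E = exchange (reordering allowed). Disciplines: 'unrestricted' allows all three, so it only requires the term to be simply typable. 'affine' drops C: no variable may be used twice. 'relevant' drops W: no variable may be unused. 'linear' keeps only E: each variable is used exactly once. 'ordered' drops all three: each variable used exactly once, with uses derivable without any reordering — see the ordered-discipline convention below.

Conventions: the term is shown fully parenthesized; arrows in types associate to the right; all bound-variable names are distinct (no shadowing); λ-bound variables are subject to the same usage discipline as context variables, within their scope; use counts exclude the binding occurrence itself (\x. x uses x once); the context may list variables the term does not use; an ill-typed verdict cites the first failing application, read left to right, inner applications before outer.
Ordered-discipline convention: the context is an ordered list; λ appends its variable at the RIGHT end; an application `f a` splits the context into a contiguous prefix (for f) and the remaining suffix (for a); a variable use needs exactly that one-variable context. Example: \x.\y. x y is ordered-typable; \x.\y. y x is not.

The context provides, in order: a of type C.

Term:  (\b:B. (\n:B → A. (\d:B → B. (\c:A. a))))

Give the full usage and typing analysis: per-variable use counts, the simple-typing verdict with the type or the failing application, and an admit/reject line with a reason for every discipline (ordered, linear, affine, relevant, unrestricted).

variable uses: a ×1; b [bound] ×0; n [bound] ×0; d [bound] ×0; c [bound] ×0
use order (left to right): a
typing: the term checks, with type B → (B → A) → (B → B) → A → C
ordered ✗ (unused: b, n, d, c — weakening required)
linear ✗ (unused: b, n, d, c — weakening required)
affine ✓ (at most one use each (a, b, n, d, c))
relevant ✗ (unused: b, n, d, c — weakening required)
unrestricted ✓ (type-checks (B → (B → A) → (B → B) → A → C) and nothing is barred)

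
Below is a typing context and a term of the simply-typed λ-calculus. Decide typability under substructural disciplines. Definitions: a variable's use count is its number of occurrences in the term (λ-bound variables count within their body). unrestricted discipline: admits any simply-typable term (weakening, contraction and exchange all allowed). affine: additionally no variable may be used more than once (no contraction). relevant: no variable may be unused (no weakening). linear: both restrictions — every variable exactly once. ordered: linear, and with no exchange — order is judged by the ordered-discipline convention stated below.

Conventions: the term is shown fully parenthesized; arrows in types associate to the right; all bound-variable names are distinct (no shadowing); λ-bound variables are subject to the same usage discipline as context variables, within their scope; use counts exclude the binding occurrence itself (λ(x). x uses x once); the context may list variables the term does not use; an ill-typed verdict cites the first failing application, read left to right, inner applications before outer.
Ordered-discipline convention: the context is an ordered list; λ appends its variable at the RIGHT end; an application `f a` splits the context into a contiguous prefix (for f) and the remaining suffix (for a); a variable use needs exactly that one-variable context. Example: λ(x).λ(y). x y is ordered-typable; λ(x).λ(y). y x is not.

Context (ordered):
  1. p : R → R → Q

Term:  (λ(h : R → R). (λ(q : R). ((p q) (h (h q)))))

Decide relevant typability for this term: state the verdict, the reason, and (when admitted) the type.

yes — at least one use each (p, h, q); term : (R → R) → R → Q
use counts: p: 1; h (λ-bound): 2; q (λ-bound): 2
uses in reading order: p, q, h, h, q
typing: well-typed at (R → R) → R → Q
per-discipline verdicts: ordered ✗ | linear ✗ | affine ✗ | relevant ✓ | unrestricted ✓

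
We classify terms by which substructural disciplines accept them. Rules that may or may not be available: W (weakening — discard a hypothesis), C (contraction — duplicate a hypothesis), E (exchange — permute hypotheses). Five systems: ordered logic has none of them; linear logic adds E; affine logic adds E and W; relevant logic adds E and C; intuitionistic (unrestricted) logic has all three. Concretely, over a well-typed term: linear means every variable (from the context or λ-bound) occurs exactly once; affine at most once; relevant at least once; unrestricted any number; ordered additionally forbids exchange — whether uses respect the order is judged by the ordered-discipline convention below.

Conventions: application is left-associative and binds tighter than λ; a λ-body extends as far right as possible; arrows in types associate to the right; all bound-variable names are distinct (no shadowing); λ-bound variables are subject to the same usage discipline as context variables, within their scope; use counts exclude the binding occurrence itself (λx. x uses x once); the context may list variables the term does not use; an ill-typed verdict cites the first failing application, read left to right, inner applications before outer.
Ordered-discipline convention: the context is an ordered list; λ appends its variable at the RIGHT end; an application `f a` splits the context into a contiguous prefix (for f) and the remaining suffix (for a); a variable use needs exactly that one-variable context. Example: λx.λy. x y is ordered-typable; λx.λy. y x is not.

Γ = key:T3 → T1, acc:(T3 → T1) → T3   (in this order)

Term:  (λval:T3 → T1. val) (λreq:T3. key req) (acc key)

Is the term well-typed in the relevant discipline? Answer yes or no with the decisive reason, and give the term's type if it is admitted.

yes — every one of key, acc, val, req appears; term : T1
usage: key: 2, acc: 1, val [bound]: 1, req [bound]: 1
order of uses: val, key, req, acc, key
typing: well-typed at T1
across the five disciplines: ordered ✗, linear ✗, affine ✗, relevant ✓, unrestricted ✓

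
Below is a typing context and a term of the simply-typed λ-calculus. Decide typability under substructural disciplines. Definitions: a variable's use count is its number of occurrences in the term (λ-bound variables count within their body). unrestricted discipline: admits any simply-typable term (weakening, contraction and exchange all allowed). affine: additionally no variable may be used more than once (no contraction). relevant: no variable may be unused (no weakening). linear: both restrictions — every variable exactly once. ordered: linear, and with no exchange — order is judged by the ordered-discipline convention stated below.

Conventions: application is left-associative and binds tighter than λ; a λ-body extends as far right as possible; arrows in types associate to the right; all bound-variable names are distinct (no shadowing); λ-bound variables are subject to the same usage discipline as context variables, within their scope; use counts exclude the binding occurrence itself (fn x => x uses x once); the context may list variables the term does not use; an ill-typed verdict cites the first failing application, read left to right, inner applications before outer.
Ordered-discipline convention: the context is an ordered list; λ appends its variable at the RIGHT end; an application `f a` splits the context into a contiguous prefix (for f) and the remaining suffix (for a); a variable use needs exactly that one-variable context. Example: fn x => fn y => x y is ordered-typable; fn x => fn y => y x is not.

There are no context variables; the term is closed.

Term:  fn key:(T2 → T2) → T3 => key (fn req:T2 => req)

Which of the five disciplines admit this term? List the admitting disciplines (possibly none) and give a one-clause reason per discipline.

accepted by: ordered, linear, affine, relevant, unrestricted
variable uses: key [bound]: 1×, req [bound]: 1×
uses in reading order: key, req
typing: the term checks, with type ((T2 → T2) → T3) → T3
ordered: ✓ — one use each (key, req); ordered split holds
linear: ✓ — single use per variable (key, req)
affine: ✓ — no duplicate uses among key, req
relevant: ✓ — at least one use each (key, req)
unrestricted: ✓ — simply typable at ((T2 → T2) → T3) → T3; W, C, E all held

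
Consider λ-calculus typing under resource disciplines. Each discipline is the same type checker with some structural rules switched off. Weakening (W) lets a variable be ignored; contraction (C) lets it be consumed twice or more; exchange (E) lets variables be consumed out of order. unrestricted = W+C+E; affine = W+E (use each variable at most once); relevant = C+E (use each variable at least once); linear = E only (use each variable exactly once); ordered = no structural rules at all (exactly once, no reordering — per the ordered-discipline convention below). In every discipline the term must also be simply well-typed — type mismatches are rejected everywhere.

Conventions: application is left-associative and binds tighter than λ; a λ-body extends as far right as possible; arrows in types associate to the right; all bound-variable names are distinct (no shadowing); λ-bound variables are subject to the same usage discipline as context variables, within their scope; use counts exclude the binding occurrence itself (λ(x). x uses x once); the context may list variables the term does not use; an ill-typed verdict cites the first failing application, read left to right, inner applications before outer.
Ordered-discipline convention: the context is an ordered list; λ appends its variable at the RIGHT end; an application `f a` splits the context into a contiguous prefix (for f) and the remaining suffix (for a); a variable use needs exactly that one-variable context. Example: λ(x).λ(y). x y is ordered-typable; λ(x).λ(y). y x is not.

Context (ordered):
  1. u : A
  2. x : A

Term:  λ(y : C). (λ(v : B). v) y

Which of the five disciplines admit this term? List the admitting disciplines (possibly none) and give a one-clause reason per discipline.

admitted in: none
variable uses: u ×0, x ×0, y (λ-bound) ×1, v (λ-bound) ×1
left-to-right use order: v, y
typing: ill-typed: argument of type C where B is required
ordered: ✗ — not simply typable
linear: ✗ — fails simple typing
affine: ✗ — a type mismatch blocks all five
relevant: ✗ — the type mismatch rejects it
unrestricted: ✗ — not simply typable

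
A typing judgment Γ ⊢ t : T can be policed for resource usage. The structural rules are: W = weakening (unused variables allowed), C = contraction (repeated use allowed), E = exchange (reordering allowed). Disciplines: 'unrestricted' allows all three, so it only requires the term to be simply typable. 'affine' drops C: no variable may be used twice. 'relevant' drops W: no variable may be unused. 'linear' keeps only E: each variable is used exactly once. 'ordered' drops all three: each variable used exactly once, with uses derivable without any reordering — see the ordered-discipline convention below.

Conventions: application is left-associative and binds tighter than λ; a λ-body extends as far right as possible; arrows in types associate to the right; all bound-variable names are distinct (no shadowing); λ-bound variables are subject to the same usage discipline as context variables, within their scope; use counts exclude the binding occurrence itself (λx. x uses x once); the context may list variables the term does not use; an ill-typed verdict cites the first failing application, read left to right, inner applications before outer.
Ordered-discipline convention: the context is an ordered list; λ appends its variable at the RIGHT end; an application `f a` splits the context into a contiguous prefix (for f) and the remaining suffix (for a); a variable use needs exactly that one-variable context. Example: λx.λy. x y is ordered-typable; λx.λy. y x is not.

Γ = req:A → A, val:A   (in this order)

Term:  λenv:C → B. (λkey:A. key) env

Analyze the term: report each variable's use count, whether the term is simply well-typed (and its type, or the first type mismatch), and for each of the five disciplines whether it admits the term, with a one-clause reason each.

counts: req: 0×; val: 0×; env (λ-bound): 1×; key (λ-bound): 1×
order of uses: key, env
typing: ill-typed: argument of type C → B where A is required
ordered ✗ (the type mismatch rejects it)
linear ✗ (not simply typable)
affine ✗ (fails simple typing)
relevant ✗ (a type mismatch blocks all five)
unrestricted ✗ (the type mismatch rejects it)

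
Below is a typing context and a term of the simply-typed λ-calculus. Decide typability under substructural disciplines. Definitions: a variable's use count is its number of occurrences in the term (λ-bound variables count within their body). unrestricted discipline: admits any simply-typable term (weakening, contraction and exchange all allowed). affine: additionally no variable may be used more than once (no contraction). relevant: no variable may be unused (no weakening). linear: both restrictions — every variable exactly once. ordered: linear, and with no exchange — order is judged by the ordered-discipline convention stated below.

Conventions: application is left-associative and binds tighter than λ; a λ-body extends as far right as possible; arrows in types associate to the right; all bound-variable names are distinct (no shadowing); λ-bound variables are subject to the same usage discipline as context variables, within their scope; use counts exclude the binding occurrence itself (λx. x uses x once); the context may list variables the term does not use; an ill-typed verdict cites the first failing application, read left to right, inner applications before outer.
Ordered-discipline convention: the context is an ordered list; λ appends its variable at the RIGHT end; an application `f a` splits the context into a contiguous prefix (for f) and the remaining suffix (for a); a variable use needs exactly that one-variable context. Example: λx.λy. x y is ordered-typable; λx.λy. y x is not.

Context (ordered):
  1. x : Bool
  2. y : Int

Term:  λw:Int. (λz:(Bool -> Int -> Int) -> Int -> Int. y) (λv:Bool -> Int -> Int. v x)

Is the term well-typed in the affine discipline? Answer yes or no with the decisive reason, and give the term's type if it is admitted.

yes — no duplicate uses among x, y, w, z, v; term : Int -> Int
counts: x: 1×, y: 1×, w (λ-bound): 0×, z (λ-bound): 0×, v (λ-bound): 1×
order of uses: y, v, x
typing: well-typed — term : Int -> Int
per-discipline verdicts: ordered ✗ | linear ✗ | affine ✓ | relevant ✗ | unrestricted ✓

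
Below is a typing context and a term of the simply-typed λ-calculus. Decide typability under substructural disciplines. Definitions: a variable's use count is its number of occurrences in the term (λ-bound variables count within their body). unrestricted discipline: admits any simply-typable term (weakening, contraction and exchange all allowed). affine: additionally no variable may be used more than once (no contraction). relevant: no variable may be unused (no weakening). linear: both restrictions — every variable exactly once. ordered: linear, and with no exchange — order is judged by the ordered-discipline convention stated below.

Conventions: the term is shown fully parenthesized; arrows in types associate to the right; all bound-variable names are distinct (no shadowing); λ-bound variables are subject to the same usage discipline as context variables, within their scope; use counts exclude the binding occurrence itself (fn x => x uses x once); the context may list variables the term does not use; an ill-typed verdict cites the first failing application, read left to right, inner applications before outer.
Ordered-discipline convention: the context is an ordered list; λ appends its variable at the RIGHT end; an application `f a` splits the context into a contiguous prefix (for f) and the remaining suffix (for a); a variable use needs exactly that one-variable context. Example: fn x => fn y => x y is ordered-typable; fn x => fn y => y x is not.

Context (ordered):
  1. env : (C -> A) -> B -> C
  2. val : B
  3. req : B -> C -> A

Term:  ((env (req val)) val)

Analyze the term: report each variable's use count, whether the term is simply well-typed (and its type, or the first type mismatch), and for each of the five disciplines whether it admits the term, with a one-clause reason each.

usage: env=1, val=2, req=1
uses in reading order: env, req, val, val
typing: well-typed at C
ordered: ✗, needs contraction — val ×2
linear: ✗, needs contraction — val ×2
affine: ✗, needs contraction — val ×2
relevant: ✓, none of env, val, req goes unused
unrestricted: ✓, type-checks (C) and nothing is barred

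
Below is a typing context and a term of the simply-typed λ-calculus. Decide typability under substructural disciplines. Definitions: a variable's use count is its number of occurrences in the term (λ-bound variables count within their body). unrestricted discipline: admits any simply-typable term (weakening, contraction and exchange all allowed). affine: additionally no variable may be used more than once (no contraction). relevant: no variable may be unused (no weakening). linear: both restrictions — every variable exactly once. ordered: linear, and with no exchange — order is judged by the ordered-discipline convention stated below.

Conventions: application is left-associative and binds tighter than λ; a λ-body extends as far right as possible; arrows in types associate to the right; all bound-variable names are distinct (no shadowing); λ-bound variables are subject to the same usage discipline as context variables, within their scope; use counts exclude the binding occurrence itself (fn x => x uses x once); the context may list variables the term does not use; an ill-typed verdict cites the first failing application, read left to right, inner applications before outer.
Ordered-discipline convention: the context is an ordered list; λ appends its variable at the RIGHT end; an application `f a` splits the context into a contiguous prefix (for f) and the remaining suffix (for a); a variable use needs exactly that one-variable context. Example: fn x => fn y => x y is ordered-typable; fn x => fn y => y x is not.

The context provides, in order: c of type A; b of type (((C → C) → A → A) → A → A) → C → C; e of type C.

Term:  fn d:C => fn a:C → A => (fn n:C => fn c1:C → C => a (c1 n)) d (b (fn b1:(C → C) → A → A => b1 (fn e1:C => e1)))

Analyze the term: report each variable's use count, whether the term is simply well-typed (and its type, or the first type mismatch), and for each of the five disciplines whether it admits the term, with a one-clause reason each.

usage: c ×0, b ×1, e ×0, d [bound] ×1, a [bound] ×1, n [bound] ×1, c1 [bound] ×1, b1 [bound] ×1, e1 [bound] ×1
order of uses: a, c1, n, d, b, b1, e1
typing: well-typed at C → (C → A) → A
ordered ✗ (unused: c, e — weakening required)
linear ✗ (unused: c, e — weakening required)
affine ✓ (none of c, b, e, d, a, n, c1, b1, e1 used more than once)
relevant ✗ (unused: c, e — weakening required)
unrestricted ✓ (typability at C → (C → A) → A is all that's needed)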